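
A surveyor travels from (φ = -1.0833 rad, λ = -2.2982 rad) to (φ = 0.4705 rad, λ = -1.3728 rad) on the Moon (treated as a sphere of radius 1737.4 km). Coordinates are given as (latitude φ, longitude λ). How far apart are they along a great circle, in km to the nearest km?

With latitudes φ₁ = -62.069°, φ₂ = 26.958° and longitude difference Δλ = 53.022°:
cos c = sin φ₁ sin φ₂ + cos φ₁ cos φ₂ cos Δλ = (-0.8835)(0.4533) + (0.4684)(0.8913)(0.6015) = -0.14938,
so c = arccos(-0.14938) = 1.72074 rad.
Distance = R·c = 1737.4 × 1.7207 ≈ 2990 km.

2990 km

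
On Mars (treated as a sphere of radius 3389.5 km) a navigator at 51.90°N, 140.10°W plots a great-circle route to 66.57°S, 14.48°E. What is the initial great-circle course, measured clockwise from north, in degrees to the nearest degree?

With φ₁ = 0.9058, φ₂ = -1.1619, Δλ = 2.6979 rad, the forward-azimuth formula gives
θ = atan2( sin Δλ cos φ₂ , cos φ₁ sin φ₂ − sin φ₁ cos φ₂ cos Δλ ) = atan2(0.1707, -0.2835) = 148.95°.
So the initial bearing is 149°.

149°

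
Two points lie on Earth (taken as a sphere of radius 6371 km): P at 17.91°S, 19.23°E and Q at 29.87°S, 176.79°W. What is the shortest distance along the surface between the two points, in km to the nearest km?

Let φ₁ = -0.3126 rad, φ₂ = -0.5213 rad, and Δλ = 2.8620 rad.
cos c = sin φ₁ sin φ₂ + cos φ₁ cos φ₂ cos Δλ = (-0.3075)(-0.4980) + (0.9515)(0.8672)(-0.9612) = -0.63994,
so c = arccos(-0.63994) = 2.26521 rad.
Distance = R·c = 6371 × 2.2652 ≈ 14432 km.

14432 km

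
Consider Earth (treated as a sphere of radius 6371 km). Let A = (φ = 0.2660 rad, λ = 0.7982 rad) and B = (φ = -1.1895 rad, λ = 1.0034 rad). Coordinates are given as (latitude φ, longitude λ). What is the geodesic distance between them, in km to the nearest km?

9321 km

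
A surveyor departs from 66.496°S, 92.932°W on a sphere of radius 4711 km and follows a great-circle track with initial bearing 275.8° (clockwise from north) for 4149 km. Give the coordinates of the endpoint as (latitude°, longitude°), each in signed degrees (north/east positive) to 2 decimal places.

Angular distance δ = d/R = 4149/4711 = 0.88070 rad; initial bearing θ = 4.8136 rad.
sin φ₂ = sin φ₁ cos δ + cos φ₁ sin δ cos θ = (-0.9170)(0.6366) + (0.3988)(0.7712)(0.1011) = -0.5527, so φ₂ = -33.55°.
Δλ = atan2(sin θ sin δ cos φ₁, cos δ − sin φ₁ sin φ₂) = atan2(-0.3060, 0.1298) = -67.020°.
λ₂ = -92.932° − 67.020° = -159.95°.

-33.55°, -159.95°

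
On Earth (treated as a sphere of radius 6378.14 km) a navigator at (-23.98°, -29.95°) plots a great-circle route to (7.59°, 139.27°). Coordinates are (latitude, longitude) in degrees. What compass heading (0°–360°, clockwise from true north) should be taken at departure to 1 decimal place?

146.0°

With φ₁ = -0.4185, φ₂ = 0.1325, Δλ = 2.9534 rad, the forward-azimuth formula gives
θ = atan2( sin Δλ cos φ₂ , cos φ₁ sin φ₂ − sin φ₁ cos φ₂ cos Δλ ) = atan2(0.1854, -0.2751) = 146.02°.
So the initial bearing is 146.0°.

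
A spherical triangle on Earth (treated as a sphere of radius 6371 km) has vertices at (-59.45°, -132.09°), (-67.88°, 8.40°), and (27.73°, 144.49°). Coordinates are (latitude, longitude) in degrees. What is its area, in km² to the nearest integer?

58745577 km²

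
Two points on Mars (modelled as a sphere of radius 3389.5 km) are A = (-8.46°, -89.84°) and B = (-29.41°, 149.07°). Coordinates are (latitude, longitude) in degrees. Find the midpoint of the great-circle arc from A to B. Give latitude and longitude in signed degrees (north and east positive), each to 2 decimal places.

The central angle between A and B is δ = 1.9527 rad.
With f = 0.5, the slerp weights are sin((1−f)δ)/sin δ = 0.8928 and sin(fδ)/sin δ = 0.8928.
Weighted sum of the unit vectors: (0.8928)·(0.0028,-0.9891,-0.1471) + (0.8928)·(-0.7473,0.4478,-0.4911) = (-0.6647, -0.4833, -0.5698).
Converting back: φ = atan2(z, √(x²+y²)) = -34.73°, λ = atan2(y, x) = -143.98°.

-34.73°, -143.98°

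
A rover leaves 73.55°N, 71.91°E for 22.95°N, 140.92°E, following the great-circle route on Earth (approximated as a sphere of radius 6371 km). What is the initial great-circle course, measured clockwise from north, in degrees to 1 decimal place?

103.5°

Δλ = 69.010° = 1.2045 rad.
y = sin Δλ · cos φ₂ = (0.9336)(0.9208) = 0.8597
x = cos φ₁ sin φ₂ − sin φ₁ cos φ₂ cos Δλ = (0.2832)(0.3899) − (0.9591)(0.9208)(0.3582) = -0.2059
θ = atan2(y, x) = 103.47°, so the bearing is 103.5°.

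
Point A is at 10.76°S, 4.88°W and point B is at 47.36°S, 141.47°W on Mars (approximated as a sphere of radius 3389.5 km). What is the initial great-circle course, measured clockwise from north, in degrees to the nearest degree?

210°

Δλ = -136.590° = -2.3839 rad.
y = sin Δλ · cos φ₂ = (-0.6872)(0.6774) = -0.4655
x = cos φ₁ sin φ₂ − sin φ₁ cos φ₂ cos Δλ = (0.9824)(-0.7356) − (-0.1867)(0.6774)(-0.7265) = -0.8146
θ = atan2(y, x) = -150.25°; adding 360° gives 210°.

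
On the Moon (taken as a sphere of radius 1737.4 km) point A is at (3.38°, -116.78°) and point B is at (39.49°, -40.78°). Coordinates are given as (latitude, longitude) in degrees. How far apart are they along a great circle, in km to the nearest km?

With latitudes φ₁ = 3.380°, φ₂ = 39.490° and longitude difference Δλ = 76.000°:
cos c = sin φ₁ sin φ₂ + cos φ₁ cos φ₂ cos Δλ = (0.0590)(0.6359) + (0.9983)(0.7717)(0.2419) = 0.22387,
so c = arccos(0.22387) = 1.34501 rad.
Distance = R·c = 1737.4 × 1.3450 ≈ 2337 km.

2337 km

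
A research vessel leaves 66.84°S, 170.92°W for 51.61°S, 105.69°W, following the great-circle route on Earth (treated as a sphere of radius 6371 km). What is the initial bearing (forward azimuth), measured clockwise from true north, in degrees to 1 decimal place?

With φ₁ = -1.1666, φ₂ = -0.9008, Δλ = 1.1385 rad, the forward-azimuth formula gives
θ = atan2( sin Δλ cos φ₂ , cos φ₁ sin φ₂ − sin φ₁ cos φ₂ cos Δλ ) = atan2(0.5639, -0.0690) = 96.98°.
So the initial bearing is 97.0°.

97.0°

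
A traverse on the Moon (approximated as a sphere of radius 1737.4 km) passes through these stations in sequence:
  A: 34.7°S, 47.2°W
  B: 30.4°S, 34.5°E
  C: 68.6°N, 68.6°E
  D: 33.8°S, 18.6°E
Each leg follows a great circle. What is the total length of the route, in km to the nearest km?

Leg A→B: central angle 1.1697 rad, distance 2032.2 km.
Leg B→C: central angle 1.7829 rad, distance 3097.7 km.
Leg C→D: central angle 1.8997 rad, distance 3300.6 km.
Total: 2032.2 + 3097.7 + 3300.6 ≈ 8430 km.

8430 km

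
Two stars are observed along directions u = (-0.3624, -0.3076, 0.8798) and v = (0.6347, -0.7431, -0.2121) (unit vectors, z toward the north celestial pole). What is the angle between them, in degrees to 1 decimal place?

100.8°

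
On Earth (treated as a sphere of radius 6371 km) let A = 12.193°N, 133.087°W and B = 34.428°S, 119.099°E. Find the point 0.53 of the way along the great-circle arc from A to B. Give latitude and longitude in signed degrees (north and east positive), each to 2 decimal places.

-19.96°, 176.54°

Central angle δ = 1.9456 rad. Interpolating on the sphere with fraction f = 0.53:
P = [sin((1−f)δ)·A + sin(fδ)·B] / sin δ = 0.8513·A + 0.9219·B in Cartesian coordinates,
giving P = (-0.9382, 0.0567, -0.3414), i.e. latitude -19.96°, longitude 176.54°.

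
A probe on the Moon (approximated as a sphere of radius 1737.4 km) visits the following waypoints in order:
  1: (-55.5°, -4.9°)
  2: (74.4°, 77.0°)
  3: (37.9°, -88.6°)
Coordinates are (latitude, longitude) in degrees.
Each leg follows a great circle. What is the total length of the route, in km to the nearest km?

Leg 1→2: central angle 2.4533 rad, distance 4262.3 km.
Leg 2→3: central angle 1.1744 rad, distance 2040.4 km.
Total: 4262.3 + 2040.4 ≈ 6303 km.

6303 km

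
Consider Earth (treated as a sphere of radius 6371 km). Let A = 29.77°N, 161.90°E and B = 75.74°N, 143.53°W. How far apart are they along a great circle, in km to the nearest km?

5867 km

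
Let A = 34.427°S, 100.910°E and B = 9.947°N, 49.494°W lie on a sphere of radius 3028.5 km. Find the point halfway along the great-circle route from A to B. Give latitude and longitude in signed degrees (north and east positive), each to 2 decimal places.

The central angle between A and B is δ = 2.5050 rad.
With f = 0.5, the slerp weights are sin((1−f)δ)/sin δ = 1.5976 and sin(fδ)/sin δ = 1.5976.
Weighted sum of the unit vectors: (1.5976)·(-0.1561,0.8099,-0.5654) + (1.5976)·(0.6398,-0.7489,0.1727) = (0.7727, 0.0975, -0.6273).
Converting back: φ = atan2(z, √(x²+y²)) = -38.85°, λ = atan2(y, x) = 7.19°.

-38.85°, 7.19°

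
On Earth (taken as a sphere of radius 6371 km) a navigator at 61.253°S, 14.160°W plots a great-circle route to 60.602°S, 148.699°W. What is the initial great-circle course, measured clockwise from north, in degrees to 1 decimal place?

205.9°

With φ₁ = -1.0691, φ₂ = -1.0577, Δλ = -2.3481 rad, the forward-azimuth formula gives
θ = atan2( sin Δλ cos φ₂ , cos φ₁ sin φ₂ − sin φ₁ cos φ₂ cos Δλ ) = atan2(-0.3499, -0.7209) = -154.11°.
Adding 360° brings this into [0°, 360°): 205.9°.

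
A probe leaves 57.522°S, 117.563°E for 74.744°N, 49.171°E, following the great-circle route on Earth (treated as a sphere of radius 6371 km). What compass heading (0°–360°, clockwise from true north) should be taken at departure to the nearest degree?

338°

With φ₁ = -1.0039, φ₂ = 1.3045, Δλ = -1.1937 rad, the forward-azimuth formula gives
θ = atan2( sin Δλ cos φ₂ , cos φ₁ sin φ₂ − sin φ₁ cos φ₂ cos Δλ ) = atan2(-0.2446, 0.5998) = -22.19°.
Adding 360° brings this into [0°, 360°): 338°.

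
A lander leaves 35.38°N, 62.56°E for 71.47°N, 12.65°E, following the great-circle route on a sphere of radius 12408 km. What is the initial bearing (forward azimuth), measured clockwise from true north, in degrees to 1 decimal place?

Δλ = -49.910° = -0.8711 rad.
y = sin Δλ · cos φ₂ = (-0.7650)(0.3178) = -0.2431
x = cos φ₁ sin φ₂ − sin φ₁ cos φ₂ cos Δλ = (0.8153)(0.9482) − (0.5790)(0.3178)(0.6440) = 0.6546
θ = atan2(y, x) = -20.38°; adding 360° gives 339.6°.

339.6°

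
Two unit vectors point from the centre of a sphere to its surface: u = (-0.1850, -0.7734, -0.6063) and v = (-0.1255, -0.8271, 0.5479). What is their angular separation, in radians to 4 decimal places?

u·v = 0.3307; |u| = 1.0000, |v| = 1.0000.
cos θ = (u·v)/(|u||v|) = 0.3307, so θ = 1.2337 rad.

1.2337 rad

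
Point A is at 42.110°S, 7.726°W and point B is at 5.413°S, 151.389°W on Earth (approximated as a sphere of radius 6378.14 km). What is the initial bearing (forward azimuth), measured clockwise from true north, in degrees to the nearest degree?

Δλ = -143.663° = -2.5074 rad.
y = sin Δλ · cos φ₂ = (-0.5925)(0.9955) = -0.5899
x = cos φ₁ sin φ₂ − sin φ₁ cos φ₂ cos Δλ = (0.7419)(-0.0943) − (-0.6706)(0.9955)(-0.8055) = -0.6077
θ = atan2(y, x) = -135.85°; adding 360° gives 224°.

224°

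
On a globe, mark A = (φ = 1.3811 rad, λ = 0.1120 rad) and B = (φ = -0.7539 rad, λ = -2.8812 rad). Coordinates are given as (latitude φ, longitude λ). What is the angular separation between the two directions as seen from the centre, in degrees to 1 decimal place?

143.9°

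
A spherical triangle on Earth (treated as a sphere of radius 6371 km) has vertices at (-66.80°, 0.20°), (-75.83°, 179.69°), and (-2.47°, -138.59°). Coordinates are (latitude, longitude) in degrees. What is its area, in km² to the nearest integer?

Side lengths (central angles): a = 1.3445, b = 1.8302, c = 0.6522 rad; semiperimeter s = 1.9135.
By l'Huilier's theorem, tan(E/4) = √[tan(s/2) tan((s−a)/2) tan((s−b)/2) tan((s−c)/2)], giving spherical excess E = 0.4474 rad.
Area = E·R² = 0.4474 × (6371)² ≈ 18161493 km².

18161493 km²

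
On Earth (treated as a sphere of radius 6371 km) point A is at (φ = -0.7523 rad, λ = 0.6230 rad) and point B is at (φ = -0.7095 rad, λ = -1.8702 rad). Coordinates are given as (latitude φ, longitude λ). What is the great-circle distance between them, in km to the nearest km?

9984 km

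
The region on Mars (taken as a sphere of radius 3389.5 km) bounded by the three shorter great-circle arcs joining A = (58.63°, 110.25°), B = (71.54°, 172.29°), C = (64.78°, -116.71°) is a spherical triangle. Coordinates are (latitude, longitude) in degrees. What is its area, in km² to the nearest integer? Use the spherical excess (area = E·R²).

Side lengths (central angles): a = 0.4463, b = 0.9007, c = 0.4796 rad; semiperimeter s = 0.9133.
By l'Huilier's theorem, tan(E/4) = √[tan(s/2) tan((s−a)/2) tan((s−b)/2) tan((s−c)/2)], giving spherical excess E = 0.0509 rad.
Area = E·R² = 0.0509 × (3389.5)² ≈ 585124 km².

585124 km²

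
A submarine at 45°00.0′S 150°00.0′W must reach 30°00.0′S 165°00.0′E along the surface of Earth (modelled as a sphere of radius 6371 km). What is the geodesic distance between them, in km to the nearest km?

In radians: φ₁ = -0.7854, φ₂ = -0.5236, Δλ = -45.000° = -0.7854 rad.
cos c = sin φ₁ sin φ₂ + cos φ₁ cos φ₂ cos Δλ = (-0.7071)(-0.5000) + (0.7071)(0.8660)(0.7071) = 0.78657,
so c = arccos(0.78657) = 0.66557 rad.
Distance = R·c = 6371 × 0.6656 ≈ 4240 km.

4240 km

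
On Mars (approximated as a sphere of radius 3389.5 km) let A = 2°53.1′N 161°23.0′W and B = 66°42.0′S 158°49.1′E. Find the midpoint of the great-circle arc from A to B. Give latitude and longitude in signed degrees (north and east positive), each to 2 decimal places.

-33.19°, -172.38°

The central angle between A and B is δ = 1.3106 rad.
With f = 0.5, the slerp weights are sin((1−f)δ)/sin δ = 0.6306 and sin(fδ)/sin δ = 0.6306.
Weighted sum of the unit vectors: (0.6306)·(-0.9465,-0.3188,0.0503) + (0.6306)·(-0.3688,0.1429,-0.9184) = (-0.8295, -0.1109, -0.5475).
Converting back: φ = atan2(z, √(x²+y²)) = -33.19°, λ = atan2(y, x) = -172.38°.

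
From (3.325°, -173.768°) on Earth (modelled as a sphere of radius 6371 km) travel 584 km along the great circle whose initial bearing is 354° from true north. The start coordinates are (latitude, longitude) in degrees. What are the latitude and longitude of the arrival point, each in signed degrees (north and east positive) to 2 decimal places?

Angular distance δ = d/R = 584/6371 = 0.09167 rad; initial bearing θ = 6.1785 rad.
sin φ₂ = sin φ₁ cos δ + cos φ₁ sin δ cos θ = (0.0580)(0.9958) + (0.9983)(0.0915)(0.9945) = 0.1486, so φ₂ = 8.55°.
Δλ = atan2(sin θ sin δ cos φ₁, cos δ − sin φ₁ sin φ₂) = atan2(-0.0096, 0.9872) = -0.554°.
λ₂ = -173.768° − 0.554° = -174.32°.

8.55°, -174.32°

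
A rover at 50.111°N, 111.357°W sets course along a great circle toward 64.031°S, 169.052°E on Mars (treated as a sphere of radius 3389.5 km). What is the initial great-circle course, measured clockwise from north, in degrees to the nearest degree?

214°

Δλ = -79.591° = -1.3891 rad.
y = sin Δλ · cos φ₂ = (-0.9835)(0.4379) = -0.4307
x = cos φ₁ sin φ₂ − sin φ₁ cos φ₂ cos Δλ = (0.6413)(-0.8990) − (0.7673)(0.4379)(0.1807) = -0.6373
θ = atan2(y, x) = -145.95°; adding 360° gives 214°.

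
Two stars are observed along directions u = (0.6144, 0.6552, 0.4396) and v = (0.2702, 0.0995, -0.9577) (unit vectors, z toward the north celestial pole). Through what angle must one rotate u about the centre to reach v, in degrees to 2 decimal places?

u·v = -0.1898; |u| = 1.0000, |v| = 1.0000.
cos θ = (u·v)/(|u||v|) = -0.1898, so θ = 100.94°.

100.94°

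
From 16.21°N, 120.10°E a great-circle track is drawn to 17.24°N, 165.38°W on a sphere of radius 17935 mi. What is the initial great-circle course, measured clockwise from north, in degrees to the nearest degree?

77°

Δλ = 74.520° = 1.3006 rad.
y = sin Δλ · cos φ₂ = (0.9637)(0.9551) = 0.9204
x = cos φ₁ sin φ₂ − sin φ₁ cos φ₂ cos Δλ = (0.9602)(0.2964) − (0.2792)(0.9551)(0.2669) = 0.2134
θ = atan2(y, x) = 76.94°, so the bearing is 77°.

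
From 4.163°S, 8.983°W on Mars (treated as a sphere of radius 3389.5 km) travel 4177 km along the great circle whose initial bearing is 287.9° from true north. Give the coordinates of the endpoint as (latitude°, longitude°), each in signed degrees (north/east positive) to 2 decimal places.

15.37°, -77.56°

Angular distance δ = d/R = 4177/3389.5 = 1.23234 rad; initial bearing θ = 5.0248 rad.
sin φ₂ = sin φ₁ cos δ + cos φ₁ sin δ cos θ = (-0.0726)(0.3320) + (0.9974)(0.9433)(0.3074) = 0.2651, so φ₂ = 15.37°.
Δλ = atan2(sin θ sin δ cos φ₁, cos δ − sin φ₁ sin φ₂) = atan2(-0.8952, 0.3513) = -68.576°.
λ₂ = -8.983° − 68.576° = -77.56°.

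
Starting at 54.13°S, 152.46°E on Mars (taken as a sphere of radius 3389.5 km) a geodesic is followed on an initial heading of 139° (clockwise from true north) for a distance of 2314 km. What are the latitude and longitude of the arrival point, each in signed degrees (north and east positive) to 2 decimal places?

-65.19°, -126.98°

Angular distance δ = d/R = 2314/3389.5 = 0.68270 rad; initial bearing θ = 2.4260 rad.
sin φ₂ = sin φ₁ cos δ + cos φ₁ sin δ cos θ = (-0.8103)(0.7759) + (0.5859)(0.6309)(-0.7547) = -0.9077, so φ₂ = -65.19°.
Δλ = atan2(sin θ sin δ cos φ₁, cos δ − sin φ₁ sin φ₂) = atan2(0.2425, 0.0403) = 80.564°.
λ₂ = 152.460° + 80.564° = 233.02° → -126.98° after wrapping to (−180°, 180°].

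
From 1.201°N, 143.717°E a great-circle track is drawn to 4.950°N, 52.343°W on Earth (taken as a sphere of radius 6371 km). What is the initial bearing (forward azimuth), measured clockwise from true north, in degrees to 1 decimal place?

With φ₁ = 0.0210, φ₂ = 0.0864, Δλ = 2.8613 rad, the forward-azimuth formula gives
θ = atan2( sin Δλ cos φ₂ , cos φ₁ sin φ₂ − sin φ₁ cos φ₂ cos Δλ ) = atan2(0.2756, 0.1063) = 68.90°.
So the initial bearing is 68.9°.

68.9°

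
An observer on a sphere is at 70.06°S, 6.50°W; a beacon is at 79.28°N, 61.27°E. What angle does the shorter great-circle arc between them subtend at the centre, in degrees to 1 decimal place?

In radians: φ₁ = -1.2228, φ₂ = 1.3837, Δλ = 67.770° = 1.1828 rad.
cos c = sin φ₁ sin φ₂ + cos φ₁ cos φ₂ cos Δλ = (-0.9401)(0.9825) + (0.3410)(0.1860)(0.3783) = -0.89965,
so c = arccos(-0.89965) = 2.68975 rad.
So the angular separation is 154.1°.

154.1°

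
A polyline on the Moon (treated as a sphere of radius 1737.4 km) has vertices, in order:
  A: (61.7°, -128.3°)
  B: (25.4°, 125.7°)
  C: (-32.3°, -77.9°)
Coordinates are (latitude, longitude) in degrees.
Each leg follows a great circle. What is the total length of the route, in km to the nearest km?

7072 km

Leg A→B: central angle 1.3082 rad, distance 2272.8 km.
Leg B→C: central angle 2.7622 rad, distance 4799.1 km.
Total: 2272.8 + 4799.1 ≈ 7072 km.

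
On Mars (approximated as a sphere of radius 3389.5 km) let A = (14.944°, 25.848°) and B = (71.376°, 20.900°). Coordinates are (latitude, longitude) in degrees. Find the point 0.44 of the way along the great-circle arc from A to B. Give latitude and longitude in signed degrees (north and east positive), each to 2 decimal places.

39.79°, 24.81°

The central angle between A and B is δ = 0.9863 rad.
With f = 0.44, the slerp weights are sin((1−f)δ)/sin δ = 0.6291 and sin(fδ)/sin δ = 0.5042.
Weighted sum of the unit vectors: (0.6291)·(0.8695,0.4212,0.2579) + (0.5042)·(0.2983,0.1139,0.9476) = (0.6974, 0.3224, 0.6400).
Converting back: φ = atan2(z, √(x²+y²)) = 39.79°, λ = atan2(y, x) = 24.81°.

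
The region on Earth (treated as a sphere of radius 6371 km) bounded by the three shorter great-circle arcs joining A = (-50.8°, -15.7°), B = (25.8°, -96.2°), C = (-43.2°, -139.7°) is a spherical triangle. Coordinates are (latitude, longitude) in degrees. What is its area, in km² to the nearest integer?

Side lengths (central angles): a = 1.3917, b = 1.2944, c = 1.8166 rad; semiperimeter s = 2.2514.
By l'Huilier's theorem, tan(E/4) = √[tan(s/2) tan((s−a)/2) tan((s−b)/2) tan((s−c)/2)], giving spherical excess E = 1.2815 rad.
Area = E·R² = 1.2815 × (6371)² ≈ 52015236 km².

52015236 km²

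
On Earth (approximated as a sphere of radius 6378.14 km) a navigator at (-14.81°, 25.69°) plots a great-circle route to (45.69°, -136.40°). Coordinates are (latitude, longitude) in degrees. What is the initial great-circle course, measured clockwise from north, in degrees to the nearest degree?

With φ₁ = -0.2585, φ₂ = 0.7974, Δλ = -2.8290 rad, the forward-azimuth formula gives
θ = atan2( sin Δλ cos φ₂ , cos φ₁ sin φ₂ − sin φ₁ cos φ₂ cos Δλ ) = atan2(-0.2148, 0.5219) = -22.37°.
Adding 360° brings this into [0°, 360°): 338°.

338°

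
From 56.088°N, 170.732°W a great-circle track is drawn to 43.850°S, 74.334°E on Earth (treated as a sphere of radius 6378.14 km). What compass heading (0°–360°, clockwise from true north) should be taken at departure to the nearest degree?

258°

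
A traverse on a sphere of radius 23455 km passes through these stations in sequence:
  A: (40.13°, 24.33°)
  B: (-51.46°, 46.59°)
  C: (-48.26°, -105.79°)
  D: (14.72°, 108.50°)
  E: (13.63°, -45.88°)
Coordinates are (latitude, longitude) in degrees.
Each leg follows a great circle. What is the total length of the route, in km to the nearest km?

Leg A→B: central angle 1.6341 rad, distance 38327.5 km.
Leg B→C: central angle 1.3530 rad, distance 31734.0 km.
Leg C→D: central angle 2.3769 rad, distance 55750.0 km.
Leg D→E: central angle 2.4778 rad, distance 58116.4 km.
Total: 38327.5 + 31734.0 + 55750.0 + 58116.4 ≈ 183928 km.

183928 km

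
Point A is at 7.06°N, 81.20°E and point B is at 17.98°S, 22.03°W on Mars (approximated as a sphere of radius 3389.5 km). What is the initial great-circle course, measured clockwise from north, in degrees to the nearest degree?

With φ₁ = 0.1232, φ₂ = -0.3138, Δλ = -1.8017 rad, the forward-azimuth formula gives
θ = atan2( sin Δλ cos φ₂ , cos φ₁ sin φ₂ − sin φ₁ cos φ₂ cos Δλ ) = atan2(-0.9259, -0.2796) = -106.80°.
Adding 360° brings this into [0°, 360°): 253°.

253°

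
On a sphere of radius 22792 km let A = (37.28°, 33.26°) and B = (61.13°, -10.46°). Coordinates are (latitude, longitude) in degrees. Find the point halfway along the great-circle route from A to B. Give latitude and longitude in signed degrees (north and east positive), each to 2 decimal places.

51.17°, 17.01°

The central angle between A and B is δ = 0.6299 rad.
With f = 0.5, the slerp weights are sin((1−f)δ)/sin δ = 0.5259 and sin(fδ)/sin δ = 0.5259.
Weighted sum of the unit vectors: (0.5259)·(0.6653,0.4364,0.6057) + (0.5259)·(0.4748,-0.0877,0.8757) = (0.5996, 0.1834, 0.7790).
Converting back: φ = atan2(z, √(x²+y²)) = 51.17°, λ = atan2(y, x) = 17.01°.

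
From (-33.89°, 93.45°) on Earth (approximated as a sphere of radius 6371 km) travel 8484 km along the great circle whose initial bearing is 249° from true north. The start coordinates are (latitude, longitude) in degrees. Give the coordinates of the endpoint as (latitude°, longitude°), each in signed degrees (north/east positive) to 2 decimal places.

Angular distance δ = d/R = 8484/6371 = 1.33166 rad; initial bearing θ = 4.3459 rad.
sin φ₂ = sin φ₁ cos δ + cos φ₁ sin δ cos θ = (-0.5576)(0.2369) + (0.8301)(0.9715)(-0.3584) = -0.4211, so φ₂ = -24.90°.
Δλ = atan2(sin θ sin δ cos φ₁, cos δ − sin φ₁ sin φ₂) = atan2(-0.7529, 0.0021) = -89.843°.
λ₂ = 93.450° − 89.843° = 3.61°.

-24.90°, 3.61°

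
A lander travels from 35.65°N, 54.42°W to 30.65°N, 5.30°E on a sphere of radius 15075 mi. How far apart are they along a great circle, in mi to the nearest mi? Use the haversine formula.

With latitudes φ₁ = 35.650°, φ₂ = 30.650° and longitude difference Δλ = 59.720°:
Haversine: a = sin²(Δφ/2) + cos φ₁ cos φ₂ sin²(Δλ/2) = 0.0019 + (0.8126)(0.8603)(0.2479) = 0.17519.
Central angle c = 2·arcsin(√a) = 0.86372 rad.
Distance = R·c = 15075 × 0.8637 ≈ 13021 mi.

13021 mi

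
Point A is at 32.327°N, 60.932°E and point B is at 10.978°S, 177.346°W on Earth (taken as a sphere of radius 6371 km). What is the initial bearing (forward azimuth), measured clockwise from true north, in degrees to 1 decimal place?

82.2°

With φ₁ = 0.5642, φ₂ = -0.1916, Δλ = 2.1244 rad, the forward-azimuth formula gives
θ = atan2( sin Δλ cos φ₂ , cos φ₁ sin φ₂ − sin φ₁ cos φ₂ cos Δλ ) = atan2(0.8350, 0.1151) = 82.15°.
So the initial bearing is 82.2°.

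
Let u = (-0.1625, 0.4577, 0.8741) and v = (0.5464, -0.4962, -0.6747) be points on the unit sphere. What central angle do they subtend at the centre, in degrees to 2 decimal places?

u·v = -0.9057; |u| = 1.0000, |v| = 1.0000.
cos θ = (u·v)/(|u||v|) = -0.9057, so θ = 154.92°.

154.92°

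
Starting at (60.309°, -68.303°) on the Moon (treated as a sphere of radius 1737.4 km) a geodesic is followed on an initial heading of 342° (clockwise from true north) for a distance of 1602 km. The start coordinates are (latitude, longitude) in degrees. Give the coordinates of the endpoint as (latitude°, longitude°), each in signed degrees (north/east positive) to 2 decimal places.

Angular distance δ = d/R = 1602/1737.4 = 0.92207 rad; initial bearing θ = 5.9690 rad.
sin φ₂ = sin φ₁ cos δ + cos φ₁ sin δ cos θ = (0.8687)(0.6042) + (0.4953)(0.7969)(0.9511) = 0.9002, so φ₂ = 64.19°.
Δλ = atan2(sin θ sin δ cos φ₁, cos δ − sin φ₁ sin φ₂) = atan2(-0.1220, -0.1779) = -145.560°.
λ₂ = -68.303° − 145.560° = -213.86° → 146.14° after wrapping to (−180°, 180°].

64.19°, 146.14°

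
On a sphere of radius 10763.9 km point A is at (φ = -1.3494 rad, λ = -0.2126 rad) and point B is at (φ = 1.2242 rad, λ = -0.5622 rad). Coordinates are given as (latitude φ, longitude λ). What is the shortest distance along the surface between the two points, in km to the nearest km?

With latitudes φ₁ = -77.315°, φ₂ = 70.141° and longitude difference Δλ = -20.031°:
cos c = sin φ₁ sin φ₂ + cos φ₁ cos φ₂ cos Δλ = (-0.9756)(0.9405) + (0.2196)(0.3397)(0.9395) = -0.84749,
so c = arccos(-0.84749) = 2.58204 rad.
Distance = R·c = 10763.9 × 2.5820 ≈ 27793 km.

27793 km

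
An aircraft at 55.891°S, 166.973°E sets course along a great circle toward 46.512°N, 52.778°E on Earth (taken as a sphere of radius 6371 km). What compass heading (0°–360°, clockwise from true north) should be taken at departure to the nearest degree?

285°

With φ₁ = -0.9755, φ₂ = 0.8118, Δλ = -1.9931 rad, the forward-azimuth formula gives
θ = atan2( sin Δλ cos φ₂ , cos φ₁ sin φ₂ − sin φ₁ cos φ₂ cos Δλ ) = atan2(-0.6277, 0.1733) = -74.57°.
Adding 360° brings this into [0°, 360°): 285°.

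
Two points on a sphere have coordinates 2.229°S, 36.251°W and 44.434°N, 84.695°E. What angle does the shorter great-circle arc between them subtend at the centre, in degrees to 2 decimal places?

113.21°

With latitudes φ₁ = -2.229°, φ₂ = 44.434° and longitude difference Δλ = 120.946°:
Haversine: a = sin²(Δφ/2) + cos φ₁ cos φ₂ sin²(Δλ/2) = 0.1569 + (0.9992)(0.7141)(0.7571) = 0.69707.
Central angle c = 2·arcsin(√a) = 1.97593 rad.
So the angular separation is 113.21°.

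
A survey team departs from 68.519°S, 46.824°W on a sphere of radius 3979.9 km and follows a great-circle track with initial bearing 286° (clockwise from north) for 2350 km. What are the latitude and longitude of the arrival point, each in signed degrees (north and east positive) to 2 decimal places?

Angular distance δ = d/R = 2350/3979.9 = 0.59047 rad; initial bearing θ = 4.9916 rad.
sin φ₂ = sin φ₁ cos δ + cos φ₁ sin δ cos θ = (-0.9305)(0.8307) + (0.3662)(0.5567)(0.2756) = -0.7168, so φ₂ = -45.79°.
Δλ = atan2(sin θ sin δ cos φ₁, cos δ − sin φ₁ sin φ₂) = atan2(-0.1960, 0.1637) = -50.131°.
λ₂ = -46.824° − 50.131° = -96.95°.

-45.79°, -96.95°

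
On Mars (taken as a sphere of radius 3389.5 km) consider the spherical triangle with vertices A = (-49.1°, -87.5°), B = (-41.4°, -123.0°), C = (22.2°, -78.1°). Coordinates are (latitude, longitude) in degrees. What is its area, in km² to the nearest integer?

3829187 km²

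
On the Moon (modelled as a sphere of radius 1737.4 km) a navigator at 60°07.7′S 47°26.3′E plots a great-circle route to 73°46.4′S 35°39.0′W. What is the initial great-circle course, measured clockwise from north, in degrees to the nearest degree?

212°

With φ₁ = -1.0494, φ₂ = -1.2876, Δλ = -1.4502 rad, the forward-azimuth formula gives
θ = atan2( sin Δλ cos φ₂ , cos φ₁ sin φ₂ − sin φ₁ cos φ₂ cos Δλ ) = atan2(-0.2774, -0.4491) = -148.29°.
Adding 360° brings this into [0°, 360°): 212°.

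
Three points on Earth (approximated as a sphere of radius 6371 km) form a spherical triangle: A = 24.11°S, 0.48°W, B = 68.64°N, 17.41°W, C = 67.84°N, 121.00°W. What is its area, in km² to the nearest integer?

Side lengths (central angles): a = 0.5913, b = 2.1569, c = 1.6332 rad; semiperimeter s = 2.1907.
By l'Huilier's theorem, tan(E/4) = √[tan(s/2) tan((s−a)/2) tan((s−b)/2) tan((s−c)/2)], giving spherical excess E = 0.3919 rad.
Area = E·R² = 0.3919 × (6371)² ≈ 15906560 km².

15906560 km²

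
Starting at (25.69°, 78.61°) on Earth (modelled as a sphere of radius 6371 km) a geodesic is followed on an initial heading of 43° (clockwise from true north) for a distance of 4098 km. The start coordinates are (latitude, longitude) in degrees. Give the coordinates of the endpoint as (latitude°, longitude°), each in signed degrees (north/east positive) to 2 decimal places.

47.92°, 116.22°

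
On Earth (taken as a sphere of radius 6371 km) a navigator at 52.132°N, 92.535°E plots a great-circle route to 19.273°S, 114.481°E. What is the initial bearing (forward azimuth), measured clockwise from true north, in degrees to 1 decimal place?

With φ₁ = 0.9099, φ₂ = -0.3364, Δλ = 0.3830 rad, the forward-azimuth formula gives
θ = atan2( sin Δλ cos φ₂ , cos φ₁ sin φ₂ − sin φ₁ cos φ₂ cos Δλ ) = atan2(0.3528, -0.8938) = 158.46°.
So the initial bearing is 158.5°.

158.5°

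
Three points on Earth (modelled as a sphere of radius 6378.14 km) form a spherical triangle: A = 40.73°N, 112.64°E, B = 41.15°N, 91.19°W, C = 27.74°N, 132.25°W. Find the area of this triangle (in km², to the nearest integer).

26158062 km²

Side lengths (central angles): a = 0.6287, b = 1.5517, c = 1.6635 rad; semiperimeter s = 1.9220.
By l'Huilier's theorem, tan(E/4) = √[tan(s/2) tan((s−a)/2) tan((s−b)/2) tan((s−c)/2)], giving spherical excess E = 0.6430 rad.
Area = E·R² = 0.6430 × (6378.14)² ≈ 26158062 km².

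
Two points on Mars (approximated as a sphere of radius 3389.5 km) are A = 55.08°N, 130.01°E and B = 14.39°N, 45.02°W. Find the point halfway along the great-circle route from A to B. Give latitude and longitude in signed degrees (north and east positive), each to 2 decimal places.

Central angle δ = 1.9269 rad. Interpolating on the sphere with fraction f = 0.5:
P = [sin((1−f)δ)·A + sin(fδ)·B] / sin δ = 0.8761·A + 0.8761·B in Cartesian coordinates,
giving P = (0.2774, -0.2162, 0.9361), i.e. latitude 69.41°, longitude -37.92°.

69.41°, -37.92°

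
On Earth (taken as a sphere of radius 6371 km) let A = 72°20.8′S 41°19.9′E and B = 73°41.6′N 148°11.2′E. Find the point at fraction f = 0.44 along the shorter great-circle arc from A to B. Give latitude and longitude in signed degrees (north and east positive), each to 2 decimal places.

-8.19°, 89.50°

Central angle δ = 2.7913 rad. Interpolating on the sphere with fraction f = 0.44:
P = [sin((1−f)δ)·A + sin(fδ)·B] / sin δ = 2.9137·A + 2.7444·B in Cartesian coordinates,
giving P = (0.0087, 0.9898, -0.1425), i.e. latitude -8.19°, longitude 89.50°.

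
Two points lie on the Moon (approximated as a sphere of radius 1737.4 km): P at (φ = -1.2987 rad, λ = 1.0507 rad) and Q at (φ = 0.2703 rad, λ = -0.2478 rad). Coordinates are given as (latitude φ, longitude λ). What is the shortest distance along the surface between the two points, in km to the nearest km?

3057 km

With latitudes φ₁ = -74.410°, φ₂ = 15.487° and longitude difference Δλ = -74.399°:
Haversine: a = sin²(Δφ/2) + cos φ₁ cos φ₂ sin²(Δλ/2) = 0.4991 + (0.2688)(0.9637)(0.3655) = 0.59377.
Central angle c = 2·arcsin(√a) = 1.75946 rad.
Distance = R·c = 1737.4 × 1.7595 ≈ 3057 km.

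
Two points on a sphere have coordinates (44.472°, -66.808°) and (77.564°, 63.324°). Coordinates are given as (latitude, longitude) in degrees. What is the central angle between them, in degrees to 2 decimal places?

Let φ₁ = 0.7762 rad, φ₂ = 1.3537 rad, and Δλ = 2.2712 rad.
cos c = sin φ₁ sin φ₂ + cos φ₁ cos φ₂ cos Δλ = (0.7006)(0.9765) + (0.7136)(0.2153)(-0.6446) = 0.58507,
so c = arccos(0.58507) = 0.94582 rad.
So the angular separation is 54.19°.

54.19°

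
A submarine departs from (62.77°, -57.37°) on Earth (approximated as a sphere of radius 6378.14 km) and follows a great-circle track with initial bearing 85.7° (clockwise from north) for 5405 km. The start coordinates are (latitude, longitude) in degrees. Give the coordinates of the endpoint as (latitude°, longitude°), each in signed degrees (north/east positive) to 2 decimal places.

Angular distance δ = d/R = 5405/6378.14 = 0.84743 rad; initial bearing θ = 1.4957 rad.
sin φ₂ = sin φ₁ cos δ + cos φ₁ sin δ cos θ = (0.8892)(0.6619) + (0.4576)(0.7496)(0.0750) = 0.6143, so φ₂ = 37.90°.
Δλ = atan2(sin θ sin δ cos φ₁, cos δ − sin φ₁ sin φ₂) = atan2(0.3420, 0.1157) = 71.308°.
λ₂ = -57.370° + 71.308° = 13.94°.

37.90°, 13.94°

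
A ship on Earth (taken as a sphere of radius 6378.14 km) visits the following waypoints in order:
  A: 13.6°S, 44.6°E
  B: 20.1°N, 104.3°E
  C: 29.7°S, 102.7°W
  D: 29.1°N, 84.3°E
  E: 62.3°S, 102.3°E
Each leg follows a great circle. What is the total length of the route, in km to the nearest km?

54310 km

Leg A→B: central angle 1.1813 rad, distance 7534.6 km.
Leg B→C: central angle 2.6839 rad, distance 17118.5 km.
Leg C→D: central angle 3.0347 rad, distance 19355.5 km.
Leg D→E: central angle 1.6151 rad, distance 10301.5 km.
Total: 7534.6 + 17118.5 + 19355.5 + 10301.5 ≈ 54310 km.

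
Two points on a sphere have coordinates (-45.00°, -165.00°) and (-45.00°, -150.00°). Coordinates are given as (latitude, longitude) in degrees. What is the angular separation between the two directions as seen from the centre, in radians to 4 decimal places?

Let φ₁ = -0.7854 rad, φ₂ = -0.7854 rad, and Δλ = 0.2618 rad.
cos c = sin φ₁ sin φ₂ + cos φ₁ cos φ₂ cos Δλ = (-0.7071)(-0.7071) + (0.7071)(0.7071)(0.9659) = 0.98296,
so c = arccos(0.98296) = 0.18485 rad.
So the angular separation is 0.1849 rad.

0.1849 rad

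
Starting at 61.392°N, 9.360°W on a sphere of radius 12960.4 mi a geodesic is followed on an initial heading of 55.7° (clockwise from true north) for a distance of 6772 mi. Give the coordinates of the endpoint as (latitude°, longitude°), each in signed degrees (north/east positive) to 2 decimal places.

63.56°, 58.47°

Angular distance δ = d/R = 6772/12960.4 = 0.52251 rad; initial bearing θ = 0.9721 rad.
sin φ₂ = sin φ₁ cos δ + cos φ₁ sin δ cos θ = (0.8779)(0.8666) + (0.4788)(0.4991)(0.5635) = 0.8954, so φ₂ = 63.56°.
Δλ = atan2(sin θ sin δ cos φ₁, cos δ − sin φ₁ sin φ₂) = atan2(0.1974, 0.0805) = 67.826°.
λ₂ = -9.360° + 67.826° = 58.47°.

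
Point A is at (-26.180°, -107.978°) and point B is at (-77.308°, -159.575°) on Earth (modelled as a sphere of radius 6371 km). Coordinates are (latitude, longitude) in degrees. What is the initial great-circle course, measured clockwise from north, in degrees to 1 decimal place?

Δλ = -51.597° = -0.9005 rad.
y = sin Δλ · cos φ₂ = (-0.7837)(0.2197) = -0.1722
x = cos φ₁ sin φ₂ − sin φ₁ cos φ₂ cos Δλ = (0.8974)(-0.9756) − (-0.4412)(0.2197)(0.6212) = -0.8153
θ = atan2(y, x) = -168.07°; adding 360° gives 191.9°.

191.9°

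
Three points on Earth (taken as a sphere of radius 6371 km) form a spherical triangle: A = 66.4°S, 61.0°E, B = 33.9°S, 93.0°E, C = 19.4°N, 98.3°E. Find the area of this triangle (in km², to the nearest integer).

Side lengths (central angles): a = 0.9344, b = 1.5748, c = 0.6552 rad; semiperimeter s = 1.5822.
By l'Huilier's theorem, tan(E/4) = √[tan(s/2) tan((s−a)/2) tan((s−b)/2) tan((s−c)/2)], giving spherical excess E = 0.1005 rad.
Area = E·R² = 0.1005 × (6371)² ≈ 4079155 km².

4079155 km²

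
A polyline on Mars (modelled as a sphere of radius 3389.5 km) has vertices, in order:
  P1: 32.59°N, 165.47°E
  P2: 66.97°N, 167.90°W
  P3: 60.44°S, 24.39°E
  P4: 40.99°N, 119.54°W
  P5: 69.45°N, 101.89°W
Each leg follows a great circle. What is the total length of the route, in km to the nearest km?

Leg P1→P2: central angle 0.6594 rad, distance 2235.1 km.
Leg P2→P3: central angle 2.9937 rad, distance 10147.3 km.
Leg P3→P4: central angle 2.6291 rad, distance 8911.5 km.
Leg P4→P5: central angle 0.5223 rad, distance 1770.3 km.
Total: 2235.1 + 10147.3 + 8911.5 + 1770.3 ≈ 23064 km.

23064 km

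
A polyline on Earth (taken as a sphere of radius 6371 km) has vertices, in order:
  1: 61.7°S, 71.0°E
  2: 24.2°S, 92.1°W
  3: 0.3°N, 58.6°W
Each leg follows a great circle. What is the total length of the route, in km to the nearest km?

14867 km

Leg 1→2: central angle 1.6236 rad, distance 10344.2 km.
Leg 2→3: central angle 0.7099 rad, distance 4522.6 km.
Total: 10344.2 + 4522.6 ≈ 14867 km.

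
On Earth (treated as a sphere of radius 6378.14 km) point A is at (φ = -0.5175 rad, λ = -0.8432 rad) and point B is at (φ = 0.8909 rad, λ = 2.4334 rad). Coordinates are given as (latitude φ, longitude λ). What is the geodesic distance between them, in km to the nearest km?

17570 km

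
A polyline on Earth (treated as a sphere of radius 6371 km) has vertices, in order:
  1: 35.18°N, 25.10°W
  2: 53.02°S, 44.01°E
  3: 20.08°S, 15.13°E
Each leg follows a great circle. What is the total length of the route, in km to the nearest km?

Leg 1→2: central angle 1.8597 rad, distance 11848.4 km.
Leg 2→3: central angle 0.6936 rad, distance 4418.7 km.
Total: 11848.4 + 4418.7 ≈ 16267 km.

16267 km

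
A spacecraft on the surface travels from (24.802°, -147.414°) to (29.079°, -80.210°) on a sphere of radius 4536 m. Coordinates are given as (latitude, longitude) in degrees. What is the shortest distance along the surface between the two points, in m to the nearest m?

4691 m

In radians: φ₁ = 0.4329, φ₂ = 0.5075, Δλ = 67.204° = 1.1729 rad.
Haversine: a = sin²(Δφ/2) + cos φ₁ cos φ₂ sin²(Δλ/2) = 0.0014 + (0.9078)(0.8740)(0.3063) = 0.24437.
Central angle c = 2·arcsin(√a) = 1.03415 rad.
Distance = R·c = 4536 × 1.0342 ≈ 4691 m.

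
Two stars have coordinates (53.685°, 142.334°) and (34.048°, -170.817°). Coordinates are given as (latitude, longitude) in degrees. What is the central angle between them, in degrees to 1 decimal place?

With latitudes φ₁ = 53.685°, φ₂ = 34.048° and longitude difference Δλ = 46.849°:
cos c = sin φ₁ sin φ₂ + cos φ₁ cos φ₂ cos Δλ = (0.8058)(0.5599) + (0.5922)(0.8286)(0.6839) = 0.78674,
so c = arccos(0.78674) = 0.66528 rad.
So the angular separation is 38.1°.

38.1°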